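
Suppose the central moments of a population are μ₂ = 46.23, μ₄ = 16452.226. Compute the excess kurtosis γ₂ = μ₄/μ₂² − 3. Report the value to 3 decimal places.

μ₂² = 46.23² = 2137.21290
μ₄/μ₂² = 16452.226 / 2137.21290 = 7.69798
γ₂ = 7.69798 − 3 ≈ 4.698

4.698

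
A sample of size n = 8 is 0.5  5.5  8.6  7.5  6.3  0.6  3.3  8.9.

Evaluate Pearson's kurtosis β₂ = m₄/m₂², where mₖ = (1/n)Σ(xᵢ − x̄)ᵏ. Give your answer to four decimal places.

1.6535

x̄ = 5.1500
Σ(xᵢ − x̄)² = 78.6800 ⇒ m₂ = 9.83500
Σ(xᵢ − x̄)⁴ = 1279.5250 ⇒ m₄ = 159.94062
m₂² = 96.72723
β₂ = m₄/m₂² = 159.94062 / 96.72723 ≈ 1.6535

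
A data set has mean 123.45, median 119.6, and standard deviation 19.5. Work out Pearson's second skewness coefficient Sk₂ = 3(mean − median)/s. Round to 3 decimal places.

0.592

Sk₂ = 3(123.45 − 119.6) / 19.5 = 3 × 3.8500 / 19.5
    = 11.5500 / 19.5 ≈ 0.592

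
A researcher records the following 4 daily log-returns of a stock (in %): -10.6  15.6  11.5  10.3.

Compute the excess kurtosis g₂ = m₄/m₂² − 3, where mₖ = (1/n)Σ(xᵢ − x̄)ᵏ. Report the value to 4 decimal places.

-0.7522

x̄ = 6.7000
Σ(xᵢ − x̄)² = 414.5000 ⇒ m₂ = 103.62500
Σ(xᵢ − x̄)⁴ = 96547.5314 ⇒ m₄ = 24136.88285
m₂² = 10738.14063
g₂ = m₄/m₂² − 3 = 2.24777 − 3 ≈ -0.7522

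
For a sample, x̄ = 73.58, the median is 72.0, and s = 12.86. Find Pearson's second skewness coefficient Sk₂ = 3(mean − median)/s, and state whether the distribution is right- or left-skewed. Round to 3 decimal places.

Sk₂ = 3(73.58 − 72.0) / 12.86 = 3 × 1.5800 / 12.86
    = 4.7400 / 12.86 ≈ 0.369
Sk₂ > 0 ⇒ mean > median ⇒ right-skewed (positive skew).

0.369, right-skewed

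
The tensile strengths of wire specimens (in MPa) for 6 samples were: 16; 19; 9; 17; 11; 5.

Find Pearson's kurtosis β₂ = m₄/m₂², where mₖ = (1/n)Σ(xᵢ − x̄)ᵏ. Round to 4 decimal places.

1.6706

x̄ = 12.8333
Σ(xᵢ − x̄)² = 144.8333 ⇒ m₂ = 24.13889
Σ(xᵢ − x̄)⁴ = 5840.4861 ⇒ m₄ = 973.41435
m₂² = 582.68596
β₂ = m₄/m₂² = 973.41435 / 582.68596 ≈ 1.6706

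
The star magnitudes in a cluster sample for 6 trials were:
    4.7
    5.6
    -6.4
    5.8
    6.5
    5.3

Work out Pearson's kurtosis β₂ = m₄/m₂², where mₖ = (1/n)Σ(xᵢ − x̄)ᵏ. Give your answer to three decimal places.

4.098

x̄ = 3.5833
Σ(xᵢ − x̄)² = 121.3483 ⇒ m₂ = 20.22472
Σ(xᵢ − x̄)⁴ = 10056.7909 ⇒ m₄ = 1676.13181
m₂² = 409.03939
β₂ = m₄/m₂² = 1676.13181 / 409.03939 ≈ 4.098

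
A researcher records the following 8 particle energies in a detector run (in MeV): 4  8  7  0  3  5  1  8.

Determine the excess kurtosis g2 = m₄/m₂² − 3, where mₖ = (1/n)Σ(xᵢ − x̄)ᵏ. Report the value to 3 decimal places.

x̄ = 4.5000
Σ(xᵢ − x̄)² = 66.0000 ⇒ m₂ = 8.25000
Σ(xᵢ − x̄)⁴ = 904.5000 ⇒ m₄ = 113.06250
m₂² = 68.06250
g2 = m₄/m₂² − 3 = 1.66116 − 3 ≈ -1.339

-1.339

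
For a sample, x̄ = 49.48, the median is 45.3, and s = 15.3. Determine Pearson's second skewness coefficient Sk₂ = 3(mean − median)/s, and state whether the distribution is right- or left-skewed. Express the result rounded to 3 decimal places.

Sk₂ = 3(49.48 − 45.3) / 15.3 = 3 × 4.1800 / 15.3
    = 12.5400 / 15.3 ≈ 0.820
Sk₂ > 0 ⇒ mean > median ⇒ right-skewed (positive skew).

0.820, right-skewed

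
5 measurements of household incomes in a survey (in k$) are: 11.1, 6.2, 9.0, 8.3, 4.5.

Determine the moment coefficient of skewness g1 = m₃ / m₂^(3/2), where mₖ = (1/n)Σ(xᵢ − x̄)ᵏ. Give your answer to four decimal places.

x̄ = (11.1 + 6.2 + 9.0 + 8.3 + 4.5) / 5 = 7.8200
deviations (xᵢ − x̄): 3.2800, -1.6200, 1.1800, 0.4800, -3.3200
Σ(xᵢ − x̄)² = 26.0280 ⇒ m₂ = 26.0280/5 = 5.20560
Σ(xᵢ − x̄)³ = -3.8047 ⇒ m₃ = -3.8047/5 = -0.76094
m₂^(3/2) = 5.20560^(1.5) = 11.87698
g1 = m₃ / m₂^(3/2) = -0.76094 / 11.87698 ≈ -0.0641

-0.0641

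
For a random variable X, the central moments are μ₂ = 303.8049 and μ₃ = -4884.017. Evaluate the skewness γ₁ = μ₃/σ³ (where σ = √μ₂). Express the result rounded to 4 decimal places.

σ = √μ₂ = √303.8049 = 17.43000
σ³ = μ₂^(3/2) = 5295.31941
γ₁ = μ₃/σ³ = -4884.017 / 5295.31941 ≈ -0.9223

-0.9223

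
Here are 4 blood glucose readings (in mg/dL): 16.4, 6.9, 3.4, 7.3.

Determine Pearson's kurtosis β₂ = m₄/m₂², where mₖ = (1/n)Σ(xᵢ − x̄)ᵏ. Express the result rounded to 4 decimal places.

x̄ = 8.5000
Σ(xᵢ − x̄)² = 92.4200 ⇒ m₂ = 23.10500
Σ(xᵢ − x̄)⁴ = 4580.1554 ⇒ m₄ = 1145.03885
m₂² = 533.84102
β₂ = m₄/m₂² = 1145.03885 / 533.84102 ≈ 2.1449

2.1449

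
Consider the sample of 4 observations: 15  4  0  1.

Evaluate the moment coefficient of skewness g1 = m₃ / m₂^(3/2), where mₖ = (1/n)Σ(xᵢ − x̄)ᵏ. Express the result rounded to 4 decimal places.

0.9574

x̄ = (15 + 4 + 0 + 1) / 4 = 5.0000
deviations (xᵢ − x̄): 10.0000, -1.0000, -5.0000, -4.0000
Σ(xᵢ − x̄)² = 142.0000 ⇒ m₂ = 142.0000/4 = 35.50000
Σ(xᵢ − x̄)³ = 810.0000 ⇒ m₃ = 810.0000/4 = 202.50000
m₂^(3/2) = 35.50000^(1.5) = 211.51566
g1 = m₃ / m₂^(3/2) = 202.50000 / 211.51566 ≈ 0.9574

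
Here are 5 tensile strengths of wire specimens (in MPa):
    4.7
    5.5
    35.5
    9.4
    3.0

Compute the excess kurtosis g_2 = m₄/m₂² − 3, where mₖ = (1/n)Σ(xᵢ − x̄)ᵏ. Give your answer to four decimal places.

0.0967

x̄ = 11.6200
Σ(xᵢ − x̄)² = 734.8280 ⇒ m₂ = 146.96560
Σ(xᵢ − x̄)⁴ = 334431.4531 ⇒ m₄ = 66886.29062
m₂² = 21598.88758
g_2 = m₄/m₂² − 3 = 3.09675 − 3 ≈ 0.0967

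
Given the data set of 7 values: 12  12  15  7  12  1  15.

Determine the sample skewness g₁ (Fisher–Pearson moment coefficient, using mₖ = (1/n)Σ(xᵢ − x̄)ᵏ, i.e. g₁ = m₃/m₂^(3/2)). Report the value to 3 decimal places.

x̄ = (12 + 12 + 15 + 7 + 12 + 1 + 15) / 7 = 10.5714
deviations (xᵢ − x̄): 1.4286, 1.4286, 4.4286, -3.5714, 1.4286, -9.5714, 4.4286
Σ(xᵢ − x̄)² = 149.7143 ⇒ m₂ = 149.7143/7 = 21.38776
Σ(xᵢ − x̄)³ = -739.9592 ⇒ m₃ = -739.9592/7 = -105.70845
m₂^(3/2) = 21.38776^(1.5) = 98.91173
g₁ = m₃ / m₂^(3/2) = -105.70845 / 98.91173 ≈ -1.069

-1.069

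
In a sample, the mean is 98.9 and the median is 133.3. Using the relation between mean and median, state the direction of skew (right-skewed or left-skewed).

mean − median = 98.9 − 133.3 = -34.4
mean < median ⇒ the longer tail is on the left ⇒ left-skewed (negatively skewed).

left-skewed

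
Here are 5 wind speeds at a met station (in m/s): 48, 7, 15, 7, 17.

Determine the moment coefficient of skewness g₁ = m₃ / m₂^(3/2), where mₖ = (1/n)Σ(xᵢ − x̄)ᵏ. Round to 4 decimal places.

x̄ = (48 + 7 + 15 + 7 + 17) / 5 = 18.8000
deviations (xᵢ − x̄): 29.2000, -11.8000, -3.8000, -11.8000, -1.8000
Σ(xᵢ − x̄)² = 1148.8000 ⇒ m₂ = 1148.8000/5 = 229.76000
Σ(xᵢ − x̄)³ = 21550.3200 ⇒ m₃ = 21550.3200/5 = 4310.06400
m₂^(3/2) = 229.76000^(1.5) = 3482.66446
g₁ = m₃ / m₂^(3/2) = 4310.06400 / 3482.66446 ≈ 1.2376

1.2376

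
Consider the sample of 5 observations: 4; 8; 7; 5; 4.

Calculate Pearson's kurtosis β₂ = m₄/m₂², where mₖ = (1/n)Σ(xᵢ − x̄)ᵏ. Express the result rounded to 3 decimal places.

x̄ = 5.6000
Σ(xᵢ − x̄)² = 13.2000 ⇒ m₂ = 2.64000
Σ(xᵢ − x̄)⁴ = 50.2560 ⇒ m₄ = 10.05120
m₂² = 6.96960
β₂ = m₄/m₂² = 10.05120 / 6.96960 ≈ 1.442

1.442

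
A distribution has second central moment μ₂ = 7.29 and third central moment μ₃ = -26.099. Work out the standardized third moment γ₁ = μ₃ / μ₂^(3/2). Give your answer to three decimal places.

-1.326

σ = √μ₂ = √7.29 = 2.70000
σ³ = μ₂^(3/2) = 19.68300
γ₁ = μ₃/σ³ = -26.099 / 19.68300 ≈ -1.326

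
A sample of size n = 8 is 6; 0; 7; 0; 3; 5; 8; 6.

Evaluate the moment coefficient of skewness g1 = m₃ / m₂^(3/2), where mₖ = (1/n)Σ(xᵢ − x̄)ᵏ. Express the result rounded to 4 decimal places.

x̄ = (6 + 0 + 7 + 0 + 3 + 5 + 8 + 6) / 8 = 4.3750
deviations (xᵢ − x̄): 1.6250, -4.3750, 2.6250, -4.3750, -1.3750, 0.6250, 3.6250, 1.6250
Σ(xᵢ − x̄)² = 65.8750 ⇒ m₂ = 65.8750/8 = 8.23438
Σ(xᵢ − x̄)³ = -95.5313 ⇒ m₃ = -95.5313/8 = -11.94141
m₂^(3/2) = 8.23438^(1.5) = 23.62903
g1 = m₃ / m₂^(3/2) = -11.94141 / 23.62903 ≈ -0.5054

-0.5054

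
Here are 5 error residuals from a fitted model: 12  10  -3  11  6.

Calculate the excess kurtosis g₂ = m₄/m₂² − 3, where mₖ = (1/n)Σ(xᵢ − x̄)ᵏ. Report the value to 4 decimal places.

x̄ = 7.2000
Σ(xᵢ − x̄)² = 150.8000 ⇒ m₂ = 30.16000
Σ(xᵢ − x̄)⁴ = 11627.2160 ⇒ m₄ = 2325.44320
m₂² = 909.62560
g₂ = m₄/m₂² − 3 = 2.55648 − 3 ≈ -0.4435

-0.4435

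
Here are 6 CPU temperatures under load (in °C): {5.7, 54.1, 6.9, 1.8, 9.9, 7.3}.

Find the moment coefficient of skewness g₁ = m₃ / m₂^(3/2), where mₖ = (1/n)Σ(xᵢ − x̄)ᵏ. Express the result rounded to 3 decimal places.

1.715

x̄ = (5.7 + 54.1 + 6.9 + 1.8 + 9.9 + 7.3) / 6 = 14.2833
deviations (xᵢ − x̄): -8.5833, 39.8167, -7.3833, -12.4833, -4.3833, -6.9833
Σ(xᵢ − x̄)² = 1937.3683 ⇒ m₂ = 1937.3683/6 = 322.89472
Σ(xᵢ − x̄)³ = 59719.0714 ⇒ m₃ = 59719.0714/6 = 9953.17857
m₂^(3/2) = 322.89472^(1.5) = 5802.18297
g₁ = m₃ / m₂^(3/2) = 9953.17857 / 5802.18297 ≈ 1.715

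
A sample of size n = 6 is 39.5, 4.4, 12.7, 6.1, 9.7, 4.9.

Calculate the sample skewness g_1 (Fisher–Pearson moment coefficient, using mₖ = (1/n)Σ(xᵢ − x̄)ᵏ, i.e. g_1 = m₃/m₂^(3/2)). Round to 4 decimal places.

x̄ = (39.5 + 4.4 + 12.7 + 6.1 + 9.7 + 4.9) / 6 = 12.8833
deviations (xᵢ − x̄): 26.6167, -8.4833, -0.1833, -6.7833, -3.1833, -7.9833
Σ(xᵢ − x̄)² = 900.3283 ⇒ m₂ = 900.3283/6 = 150.05472
Σ(xᵢ − x̄)³ = 17392.7794 ⇒ m₃ = 17392.7794/6 = 2898.79657
m₂^(3/2) = 150.05472^(1.5) = 1838.12271
g_1 = m₃ / m₂^(3/2) = 2898.79657 / 1838.12271 ≈ 1.5770

1.5770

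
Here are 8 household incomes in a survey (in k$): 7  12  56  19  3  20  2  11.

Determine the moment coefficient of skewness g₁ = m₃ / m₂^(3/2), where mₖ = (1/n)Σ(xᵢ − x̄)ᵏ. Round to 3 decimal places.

1.651

x̄ = (7 + 12 + 56 + 19 + 3 + 20 + 2 + 11) / 8 = 16.2500
deviations (xᵢ − x̄): -9.2500, -4.2500, 39.7500, 2.7500, -13.2500, 3.7500, -14.2500, -5.2500
Σ(xᵢ − x̄)² = 2111.5000 ⇒ m₂ = 2111.5000/8 = 263.93750
Σ(xᵢ − x̄)³ = 56648.2500 ⇒ m₃ = 56648.2500/8 = 7081.03125
m₂^(3/2) = 263.93750^(1.5) = 4287.96911
g₁ = m₃ / m₂^(3/2) = 7081.03125 / 4287.96911 ≈ 1.651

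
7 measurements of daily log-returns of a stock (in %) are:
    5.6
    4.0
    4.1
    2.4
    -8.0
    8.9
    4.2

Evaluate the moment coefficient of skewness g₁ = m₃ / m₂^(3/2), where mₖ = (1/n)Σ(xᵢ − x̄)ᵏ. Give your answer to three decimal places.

-1.376

x̄ = (5.6 + 4.0 + 4.1 + 2.4 - 8.0 + 8.9 + 4.2) / 7 = 3.0286
deviations (xᵢ − x̄): 2.5714, 0.9714, 1.0714, -0.6286, -11.0286, 5.8714, 1.1714
Σ(xᵢ − x̄)² = 166.5743 ⇒ m₂ = 166.5743/7 = 23.79633
Σ(xᵢ − x̄)³ = -1118.4800 ⇒ m₃ = -1118.4800/7 = -159.78285
m₂^(3/2) = 23.79633^(1.5) = 116.08200
g₁ = m₃ / m₂^(3/2) = -159.78285 / 116.08200 ≈ -1.376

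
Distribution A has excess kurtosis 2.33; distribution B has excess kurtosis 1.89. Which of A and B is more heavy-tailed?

Higher excess kurtosis ⇒ heavier tails relative to the normal distribution.
2.33 vs 1.89: the larger is 2.33, so A has heavier tails.

A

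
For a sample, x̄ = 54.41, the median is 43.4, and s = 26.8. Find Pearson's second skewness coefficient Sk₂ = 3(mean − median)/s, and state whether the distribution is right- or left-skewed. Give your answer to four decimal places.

Sk₂ = 3(54.41 − 43.4) / 26.8 = 3 × 11.0100 / 26.8
    = 33.0300 / 26.8 ≈ 1.2325
Sk₂ > 0 ⇒ mean > median ⇒ right-skewed (positive skew).

1.2325, right-skewed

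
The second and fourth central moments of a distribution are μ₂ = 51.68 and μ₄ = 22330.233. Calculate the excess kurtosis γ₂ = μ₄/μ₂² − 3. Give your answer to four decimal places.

5.3608

μ₂² = 51.68² = 2670.82240
μ₄/μ₂² = 22330.233 / 2670.82240 = 8.36081
γ₂ = 8.36081 − 3 ≈ 5.3608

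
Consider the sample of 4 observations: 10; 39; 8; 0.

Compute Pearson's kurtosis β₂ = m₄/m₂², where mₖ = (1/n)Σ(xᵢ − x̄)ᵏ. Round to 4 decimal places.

2.1968

x̄ = 14.2500
Σ(xᵢ − x̄)² = 872.7500 ⇒ m₂ = 218.18750
Σ(xᵢ − x̄)⁴ = 418319.3281 ⇒ m₄ = 104579.83203
m₂² = 47605.78516
β₂ = m₄/m₂² = 104579.83203 / 47605.78516 ≈ 2.1968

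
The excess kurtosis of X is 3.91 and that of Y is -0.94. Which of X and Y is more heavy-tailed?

X

Higher excess kurtosis ⇒ heavier tails relative to the normal distribution.
3.91 vs -0.94: the larger is 3.91, so X has heavier tails. (X is leptokurtic — heavier-than-normal tails; the other is platykurtic.)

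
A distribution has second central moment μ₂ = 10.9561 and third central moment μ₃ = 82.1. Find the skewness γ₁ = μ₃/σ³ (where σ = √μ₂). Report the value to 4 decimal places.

2.2639

σ = √μ₂ = √10.9561 = 3.31000
σ³ = μ₂^(3/2) = 36.26469
γ₁ = μ₃/σ³ = 82.1 / 36.26469 ≈ 2.2639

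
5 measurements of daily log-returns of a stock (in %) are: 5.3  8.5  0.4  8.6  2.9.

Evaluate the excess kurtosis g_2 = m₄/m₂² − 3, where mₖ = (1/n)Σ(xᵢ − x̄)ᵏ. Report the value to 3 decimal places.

x̄ = 5.1400
Σ(xᵢ − x̄)² = 50.7720 ⇒ m₂ = 10.15440
Σ(xᵢ − x̄)⁴ = 800.7443 ⇒ m₄ = 160.14886
m₂² = 103.11184
g_2 = m₄/m₂² − 3 = 1.55316 − 3 ≈ -1.447

-1.447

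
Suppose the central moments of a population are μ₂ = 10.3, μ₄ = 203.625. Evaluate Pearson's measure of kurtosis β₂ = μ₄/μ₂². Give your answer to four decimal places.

1.9194

μ₂² = 10.3² = 106.09000
μ₄/μ₂² = 203.625 / 106.09000 = 1.91936
β₂ ≈ 1.9194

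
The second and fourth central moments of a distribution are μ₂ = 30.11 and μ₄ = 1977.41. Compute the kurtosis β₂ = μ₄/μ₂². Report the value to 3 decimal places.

2.181

μ₂² = 30.11² = 906.61210
μ₄/μ₂² = 1977.41 / 906.61210 = 2.18110
β₂ ≈ 2.181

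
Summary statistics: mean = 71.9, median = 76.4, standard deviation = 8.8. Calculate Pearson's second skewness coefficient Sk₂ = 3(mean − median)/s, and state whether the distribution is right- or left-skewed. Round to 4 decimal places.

Sk₂ = 3(71.9 − 76.4) / 8.8 = 3 × -4.5000 / 8.8
    = -13.5000 / 8.8 ≈ -1.5341
Sk₂ < 0 ⇒ mean < median ⇒ left-skewed (negative skew).

-1.5341, left-skewed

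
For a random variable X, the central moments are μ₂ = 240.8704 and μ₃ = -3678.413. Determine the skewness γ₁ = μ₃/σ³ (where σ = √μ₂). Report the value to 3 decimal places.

-0.984

σ = √μ₂ = √240.8704 = 15.52000
σ³ = μ₂^(3/2) = 3738.30861
γ₁ = μ₃/σ³ = -3678.413 / 3738.30861 ≈ -0.984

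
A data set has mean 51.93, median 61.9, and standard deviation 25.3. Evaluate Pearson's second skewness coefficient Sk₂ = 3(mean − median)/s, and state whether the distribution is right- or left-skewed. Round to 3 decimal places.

Sk₂ = 3(51.93 − 61.9) / 25.3 = 3 × -9.9700 / 25.3
    = -29.9100 / 25.3 ≈ -1.182
Sk₂ < 0 ⇒ mean < median ⇒ left-skewed (negative skew).

-1.182, left-skewed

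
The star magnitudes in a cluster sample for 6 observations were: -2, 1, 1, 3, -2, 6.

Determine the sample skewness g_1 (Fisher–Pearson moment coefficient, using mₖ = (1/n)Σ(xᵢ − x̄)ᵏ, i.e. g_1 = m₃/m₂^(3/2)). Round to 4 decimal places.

x̄ = (-2 + 1 + 1 + 3 - 2 + 6) / 6 = 1.1667
deviations (xᵢ − x̄): -3.1667, -0.1667, -0.1667, 1.8333, -3.1667, 4.8333
Σ(xᵢ − x̄)² = 46.8333 ⇒ m₂ = 46.8333/6 = 7.80556
Σ(xᵢ − x̄)³ = 55.5556 ⇒ m₃ = 55.5556/6 = 9.25926
m₂^(3/2) = 7.80556^(1.5) = 21.80749
g_1 = m₃ / m₂^(3/2) = 9.25926 / 21.80749 ≈ 0.4246

0.4246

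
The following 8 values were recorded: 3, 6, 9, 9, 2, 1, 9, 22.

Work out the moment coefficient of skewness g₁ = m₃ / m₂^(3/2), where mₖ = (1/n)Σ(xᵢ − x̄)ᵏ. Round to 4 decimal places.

x̄ = (3 + 6 + 9 + 9 + 2 + 1 + 9 + 22) / 8 = 7.6250
deviations (xᵢ − x̄): -4.6250, -1.6250, 1.3750, 1.3750, -5.6250, -6.6250, 1.3750, 14.3750
Σ(xᵢ − x̄)² = 311.8750 ⇒ m₂ = 311.8750/8 = 38.98438
Σ(xᵢ − x̄)³ = 2406.2813 ⇒ m₃ = 2406.2813/8 = 300.78516
m₂^(3/2) = 38.98438^(1.5) = 243.40857
g₁ = m₃ / m₂^(3/2) = 300.78516 / 243.40857 ≈ 1.2357

1.2357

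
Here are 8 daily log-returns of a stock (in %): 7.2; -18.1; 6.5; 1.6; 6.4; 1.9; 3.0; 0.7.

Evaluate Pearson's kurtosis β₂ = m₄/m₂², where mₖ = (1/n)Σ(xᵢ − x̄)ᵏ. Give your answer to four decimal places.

x̄ = 1.1500
Σ(xᵢ − x̄)² = 467.7400 ⇒ m₂ = 58.46750
Σ(xᵢ − x̄)⁴ = 140247.3603 ⇒ m₄ = 17530.92003
m₂² = 3418.44856
β₂ = m₄/m₂² = 17530.92003 / 3418.44856 ≈ 5.1283

5.1283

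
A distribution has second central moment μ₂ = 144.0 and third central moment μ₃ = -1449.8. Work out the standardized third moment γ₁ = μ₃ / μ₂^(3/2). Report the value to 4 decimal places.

σ = √μ₂ = √144.0 = 12.00000
σ³ = μ₂^(3/2) = 1728.00000
γ₁ = μ₃/σ³ = -1449.8 / 1728.00000 ≈ -0.8390

-0.8390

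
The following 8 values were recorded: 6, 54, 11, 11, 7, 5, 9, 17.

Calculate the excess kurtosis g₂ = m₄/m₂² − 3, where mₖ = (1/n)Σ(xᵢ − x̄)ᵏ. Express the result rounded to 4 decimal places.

2.5317

x̄ = 15.0000
Σ(xᵢ − x̄)² = 1838.0000 ⇒ m₂ = 229.75000
Σ(xᵢ − x̄)⁴ = 2335922.0000 ⇒ m₄ = 291990.25000
m₂² = 52785.06250
g₂ = m₄/m₂² − 3 = 5.53168 − 3 ≈ 2.5317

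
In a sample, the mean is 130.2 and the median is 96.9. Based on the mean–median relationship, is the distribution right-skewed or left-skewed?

mean − median = 130.2 − 96.9 = 33.3
mean > median ⇒ the longer tail is on the right ⇒ right-skewed (positively skewed).

right-skewed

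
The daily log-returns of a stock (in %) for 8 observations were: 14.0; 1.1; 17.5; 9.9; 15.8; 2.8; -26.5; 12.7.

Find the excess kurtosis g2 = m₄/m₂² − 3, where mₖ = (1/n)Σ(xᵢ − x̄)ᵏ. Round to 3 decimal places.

x̄ = 5.9125
Σ(xᵢ − x̄)² = 1442.8288 ⇒ m₂ = 180.35359
Σ(xᵢ − x̄)⁴ = 1138567.3443 ⇒ m₄ = 142320.91804
m₂² = 32527.41878
g2 = m₄/m₂² − 3 = 4.37541 − 3 ≈ 1.375

1.375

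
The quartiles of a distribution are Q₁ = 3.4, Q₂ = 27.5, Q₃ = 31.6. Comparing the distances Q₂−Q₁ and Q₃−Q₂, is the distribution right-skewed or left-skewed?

left-skewed

Q₂ − Q₁ = 24.1;  Q₃ − Q₂ = 4.1
Q₂ − Q₁ > Q₃ − Q₂ ⇒ the lower half is more spread out ⇒ left-skewed.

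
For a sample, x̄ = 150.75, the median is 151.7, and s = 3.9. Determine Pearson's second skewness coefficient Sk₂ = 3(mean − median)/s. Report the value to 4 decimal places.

-0.7308

Sk₂ = 3(150.75 − 151.7) / 3.9 = 3 × -0.9500 / 3.9
    = -2.8500 / 3.9 ≈ -0.7308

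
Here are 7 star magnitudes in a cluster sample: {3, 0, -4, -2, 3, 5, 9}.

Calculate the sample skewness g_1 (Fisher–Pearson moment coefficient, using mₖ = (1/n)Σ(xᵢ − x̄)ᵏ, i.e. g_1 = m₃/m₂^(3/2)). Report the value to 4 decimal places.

x̄ = (3 + 0 - 4 - 2 + 3 + 5 + 9) / 7 = 2.0000
deviations (xᵢ − x̄): 1.0000, -2.0000, -6.0000, -4.0000, 1.0000, 3.0000, 7.0000
Σ(xᵢ − x̄)² = 116.0000 ⇒ m₂ = 116.0000/7 = 16.57143
Σ(xᵢ − x̄)³ = 84.0000 ⇒ m₃ = 84.0000/7 = 12.00000
m₂^(3/2) = 16.57143^(1.5) = 67.45900
g_1 = m₃ / m₂^(3/2) = 12.00000 / 67.45900 ≈ 0.1779

0.1779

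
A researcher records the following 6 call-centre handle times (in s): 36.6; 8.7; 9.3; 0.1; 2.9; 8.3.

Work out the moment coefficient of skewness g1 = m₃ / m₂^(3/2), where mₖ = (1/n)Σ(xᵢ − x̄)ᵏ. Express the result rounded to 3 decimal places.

x̄ = (36.6 + 8.7 + 9.3 + 0.1 + 2.9 + 8.3) / 6 = 10.9833
deviations (xᵢ − x̄): 25.6167, -2.2833, -1.6833, -10.8833, -8.0833, -2.6833
Σ(xᵢ − x̄)² = 855.2483 ⇒ m₂ = 855.2483/6 = 142.54139
Σ(xᵢ − x̄)³ = 14956.7454 ⇒ m₃ = 14956.7454/6 = 2492.79091
m₂^(3/2) = 142.54139^(1.5) = 1701.81160
g1 = m₃ / m₂^(3/2) = 2492.79091 / 1701.81160 ≈ 1.465

1.465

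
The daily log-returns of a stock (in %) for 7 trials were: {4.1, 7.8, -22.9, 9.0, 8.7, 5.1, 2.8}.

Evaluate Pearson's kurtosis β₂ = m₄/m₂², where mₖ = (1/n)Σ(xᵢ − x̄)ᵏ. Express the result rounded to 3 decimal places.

4.761

x̄ = 2.0857
Σ(xᵢ − x̄)² = 762.1486 ⇒ m₂ = 108.87837
Σ(xᵢ − x̄)⁴ = 395097.9043 ⇒ m₄ = 56442.55776
m₂² = 11854.49888
β₂ = m₄/m₂² = 56442.55776 / 11854.49888 ≈ 4.761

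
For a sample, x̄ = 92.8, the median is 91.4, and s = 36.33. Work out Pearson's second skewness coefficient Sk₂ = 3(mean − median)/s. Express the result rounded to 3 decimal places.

Sk₂ = 3(92.8 − 91.4) / 36.33 = 3 × 1.4000 / 36.33
    = 4.2000 / 36.33 ≈ 0.116

0.116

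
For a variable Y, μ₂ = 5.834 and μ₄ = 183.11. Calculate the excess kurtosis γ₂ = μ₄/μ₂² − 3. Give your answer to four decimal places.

μ₂² = 5.834² = 34.03556
μ₄/μ₂² = 183.11 / 34.03556 = 5.37996
γ₂ = 5.37996 − 3 ≈ 2.3800

2.3800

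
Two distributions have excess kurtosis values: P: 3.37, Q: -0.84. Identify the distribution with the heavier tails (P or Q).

P

Higher excess kurtosis ⇒ heavier tails relative to the normal distribution.
3.37 vs -0.84: the larger is 3.37, so P has heavier tails. (P is leptokurtic — heavier-than-normal tails; the other is platykurtic.)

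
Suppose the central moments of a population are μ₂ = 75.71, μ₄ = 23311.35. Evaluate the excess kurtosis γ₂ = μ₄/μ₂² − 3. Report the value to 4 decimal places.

μ₂² = 75.71² = 5732.00410
μ₄/μ₂² = 23311.35 / 5732.00410 = 4.06688
γ₂ = 4.06688 − 3 ≈ 1.0669

1.0669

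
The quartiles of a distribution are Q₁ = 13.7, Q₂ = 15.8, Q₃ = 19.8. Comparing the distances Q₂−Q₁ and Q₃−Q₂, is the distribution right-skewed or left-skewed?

Q₂ − Q₁ = 2.1;  Q₃ − Q₂ = 4.0
Q₃ − Q₂ > Q₂ − Q₁ ⇒ the upper half is more spread out ⇒ right-skewed.

right-skewed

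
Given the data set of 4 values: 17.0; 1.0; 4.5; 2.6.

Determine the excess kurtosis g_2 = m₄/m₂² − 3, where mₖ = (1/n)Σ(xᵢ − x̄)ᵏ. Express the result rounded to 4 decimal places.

x̄ = 6.2750
Σ(xᵢ − x̄)² = 159.5075 ⇒ m₂ = 39.87688
Σ(xᵢ − x̄)⁴ = 14197.4882 ⇒ m₄ = 3549.37204
m₂² = 1590.16516
g_2 = m₄/m₂² − 3 = 2.23208 − 3 ≈ -0.7679

-0.7679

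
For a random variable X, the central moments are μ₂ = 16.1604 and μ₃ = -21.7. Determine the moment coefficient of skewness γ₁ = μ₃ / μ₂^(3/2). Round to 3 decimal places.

-0.334

σ = √μ₂ = √16.1604 = 4.02000
σ³ = μ₂^(3/2) = 64.96481
γ₁ = μ₃/σ³ = -21.7 / 64.96481 ≈ -0.334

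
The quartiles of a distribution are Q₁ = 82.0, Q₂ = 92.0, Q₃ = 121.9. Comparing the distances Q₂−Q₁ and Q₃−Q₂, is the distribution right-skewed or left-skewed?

Q₂ − Q₁ = 10.0;  Q₃ − Q₂ = 29.9
Q₃ − Q₂ > Q₂ − Q₁ ⇒ the upper half is more spread out ⇒ right-skewed.

right-skewed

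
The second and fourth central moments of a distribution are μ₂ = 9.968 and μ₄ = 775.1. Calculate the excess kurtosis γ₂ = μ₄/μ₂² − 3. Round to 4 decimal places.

4.8008

μ₂² = 9.968² = 99.36102
μ₄/μ₂² = 775.1 / 99.36102 = 7.80085
γ₂ = 7.80085 − 3 ≈ 4.8008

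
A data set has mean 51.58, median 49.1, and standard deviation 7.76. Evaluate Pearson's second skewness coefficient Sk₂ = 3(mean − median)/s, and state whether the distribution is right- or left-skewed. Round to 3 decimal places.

0.959, right-skewed

Sk₂ = 3(51.58 − 49.1) / 7.76 = 3 × 2.4800 / 7.76
    = 7.4400 / 7.76 ≈ 0.959
Sk₂ > 0 ⇒ mean > median ⇒ right-skewed (positive skew).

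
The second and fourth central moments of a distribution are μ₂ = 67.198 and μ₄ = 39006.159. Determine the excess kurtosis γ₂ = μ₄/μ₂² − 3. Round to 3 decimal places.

5.638

μ₂² = 67.198² = 4515.57120
μ₄/μ₂² = 39006.159 / 4515.57120 = 8.63815
γ₂ = 8.63815 − 3 ≈ 5.638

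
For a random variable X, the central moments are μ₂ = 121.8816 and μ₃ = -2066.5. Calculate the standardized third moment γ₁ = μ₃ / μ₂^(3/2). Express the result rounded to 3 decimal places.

-1.536

σ = √μ₂ = √121.8816 = 11.04000
σ³ = μ₂^(3/2) = 1345.57286
γ₁ = μ₃/σ³ = -2066.5 / 1345.57286 ≈ -1.536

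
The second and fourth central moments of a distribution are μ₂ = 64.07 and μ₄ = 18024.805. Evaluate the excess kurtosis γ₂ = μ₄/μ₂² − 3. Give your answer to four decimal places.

1.3910

μ₂² = 64.07² = 4104.96490
μ₄/μ₂² = 18024.805 / 4104.96490 = 4.39098
γ₂ = 4.39098 − 3 ≈ 1.3910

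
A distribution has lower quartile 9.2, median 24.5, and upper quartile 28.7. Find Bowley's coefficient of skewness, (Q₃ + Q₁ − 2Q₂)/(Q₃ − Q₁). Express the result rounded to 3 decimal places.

-0.569

numerator: Q₃ + Q₁ − 2Q₂ = 28.7 + 9.2 − 2×24.5 = -11.1000
denominator: Q₃ − Q₁ = 28.7 − 9.2 = 19.5000
Bowley skewness = -11.1000 / 19.5000 ≈ -0.569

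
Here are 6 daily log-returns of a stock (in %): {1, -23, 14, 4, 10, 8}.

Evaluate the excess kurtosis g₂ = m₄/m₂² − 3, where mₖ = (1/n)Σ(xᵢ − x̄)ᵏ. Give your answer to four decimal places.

0.4212

x̄ = 2.3333
Σ(xᵢ − x̄)² = 873.3333 ⇒ m₂ = 145.55556
Σ(xᵢ − x̄)⁴ = 434901.7778 ⇒ m₄ = 72483.62963
m₂² = 21186.41975
g₂ = m₄/m₂² − 3 = 3.42123 − 3 ≈ 0.4212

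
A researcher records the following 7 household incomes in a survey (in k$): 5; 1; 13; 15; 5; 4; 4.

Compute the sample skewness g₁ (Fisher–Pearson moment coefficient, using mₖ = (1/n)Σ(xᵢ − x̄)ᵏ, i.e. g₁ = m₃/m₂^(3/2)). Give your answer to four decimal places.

x̄ = (5 + 1 + 13 + 15 + 5 + 4 + 4) / 7 = 6.7143
deviations (xᵢ − x̄): -1.7143, -5.7143, 6.2857, 8.2857, -1.7143, -2.7143, -2.7143
Σ(xᵢ − x̄)² = 161.4286 ⇒ m₂ = 161.4286/7 = 23.06122
Σ(xᵢ − x̄)³ = 580.5306 ⇒ m₃ = 580.5306/7 = 82.93294
m₂^(3/2) = 23.06122^(1.5) = 110.74485
g₁ = m₃ / m₂^(3/2) = 82.93294 / 110.74485 ≈ 0.7489

0.7489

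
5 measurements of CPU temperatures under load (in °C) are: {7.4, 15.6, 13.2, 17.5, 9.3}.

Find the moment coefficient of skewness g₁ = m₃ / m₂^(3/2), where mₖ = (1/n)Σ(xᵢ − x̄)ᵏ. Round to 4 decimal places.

x̄ = (7.4 + 15.6 + 13.2 + 17.5 + 9.3) / 5 = 12.6000
deviations (xᵢ − x̄): -5.2000, 3.0000, 0.6000, 4.9000, -3.3000
Σ(xᵢ − x̄)² = 71.3000 ⇒ m₂ = 71.3000/5 = 14.26000
Σ(xᵢ − x̄)³ = -31.6800 ⇒ m₃ = -31.6800/5 = -6.33600
m₂^(3/2) = 14.26000^(1.5) = 53.84920
g₁ = m₃ / m₂^(3/2) = -6.33600 / 53.84920 ≈ -0.1177

-0.1177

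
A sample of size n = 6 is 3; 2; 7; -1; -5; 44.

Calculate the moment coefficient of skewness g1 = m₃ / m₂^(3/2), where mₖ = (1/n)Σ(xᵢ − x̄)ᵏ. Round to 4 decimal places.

1.5881

x̄ = (3 + 2 + 7 - 1 - 5 + 44) / 6 = 8.3333
deviations (xᵢ − x̄): -5.3333, -6.3333, -1.3333, -9.3333, -13.3333, 35.6667
Σ(xᵢ − x̄)² = 1607.3333 ⇒ m₂ = 1607.3333/6 = 267.88889
Σ(xᵢ − x̄)³ = 41780.4444 ⇒ m₃ = 41780.4444/6 = 6963.40741
m₂^(3/2) = 267.88889^(1.5) = 4384.62092
g1 = m₃ / m₂^(3/2) = 6963.40741 / 4384.62092 ≈ 1.5881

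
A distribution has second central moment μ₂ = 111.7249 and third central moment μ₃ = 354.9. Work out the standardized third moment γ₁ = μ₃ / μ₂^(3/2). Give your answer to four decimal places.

0.3005

σ = √μ₂ = √111.7249 = 10.57000
σ³ = μ₂^(3/2) = 1180.93219
γ₁ = μ₃/σ³ = 354.9 / 1180.93219 ≈ 0.3005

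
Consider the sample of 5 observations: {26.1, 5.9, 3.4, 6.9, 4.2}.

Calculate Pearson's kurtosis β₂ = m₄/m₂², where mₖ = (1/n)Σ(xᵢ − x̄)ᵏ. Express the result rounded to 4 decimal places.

3.1459

x̄ = 9.3000
Σ(xᵢ − x̄)² = 360.3800 ⇒ m₂ = 72.07600
Σ(xᵢ − x̄)⁴ = 81714.4850 ⇒ m₄ = 16342.89700
m₂² = 5194.94978
β₂ = m₄/m₂² = 16342.89700 / 5194.94978 ≈ 3.1459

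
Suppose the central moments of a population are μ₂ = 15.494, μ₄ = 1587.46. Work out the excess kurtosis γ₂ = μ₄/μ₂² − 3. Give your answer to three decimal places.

3.613

μ₂² = 15.494² = 240.06404
μ₄/μ₂² = 1587.46 / 240.06404 = 6.61265
γ₂ = 6.61265 − 3 ≈ 3.613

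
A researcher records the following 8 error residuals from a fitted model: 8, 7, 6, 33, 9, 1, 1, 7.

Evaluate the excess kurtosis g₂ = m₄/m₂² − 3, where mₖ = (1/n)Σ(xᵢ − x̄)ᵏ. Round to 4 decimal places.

2.2191

x̄ = 9.0000
Σ(xᵢ − x̄)² = 722.0000 ⇒ m₂ = 90.25000
Σ(xᵢ − x̄)⁴ = 340082.0000 ⇒ m₄ = 42510.25000
m₂² = 8145.06250
g₂ = m₄/m₂² − 3 = 5.21914 − 3 ≈ 2.2191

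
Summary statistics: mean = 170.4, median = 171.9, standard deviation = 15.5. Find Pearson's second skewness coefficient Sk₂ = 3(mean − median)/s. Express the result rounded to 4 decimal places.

-0.2903

Sk₂ = 3(170.4 − 171.9) / 15.5 = 3 × -1.5000 / 15.5
    = -4.5000 / 15.5 ≈ -0.2903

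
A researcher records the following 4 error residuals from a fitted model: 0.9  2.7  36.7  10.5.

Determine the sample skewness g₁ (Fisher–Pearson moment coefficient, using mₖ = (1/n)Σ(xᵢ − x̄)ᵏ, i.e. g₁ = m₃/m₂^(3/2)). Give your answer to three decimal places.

x̄ = (0.9 + 2.7 + 36.7 + 10.5) / 4 = 12.7000
deviations (xᵢ − x̄): -11.8000, -10.0000, 24.0000, -2.2000
Σ(xᵢ − x̄)² = 820.0800 ⇒ m₂ = 820.0800/4 = 205.02000
Σ(xᵢ − x̄)³ = 11170.3200 ⇒ m₃ = 11170.3200/4 = 2792.58000
m₂^(3/2) = 205.02000^(1.5) = 2935.58286
g₁ = m₃ / m₂^(3/2) = 2792.58000 / 2935.58286 ≈ 0.951

0.951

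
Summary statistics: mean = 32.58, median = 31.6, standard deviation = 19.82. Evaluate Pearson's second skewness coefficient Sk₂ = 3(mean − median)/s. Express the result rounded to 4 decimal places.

Sk₂ = 3(32.58 − 31.6) / 19.82 = 3 × 0.9800 / 19.82
    = 2.9400 / 19.82 ≈ 0.1483

0.1483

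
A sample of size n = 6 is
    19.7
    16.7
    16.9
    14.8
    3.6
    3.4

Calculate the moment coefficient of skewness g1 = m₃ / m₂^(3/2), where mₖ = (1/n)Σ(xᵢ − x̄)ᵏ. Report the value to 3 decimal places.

-0.554

x̄ = (19.7 + 16.7 + 16.9 + 14.8 + 3.6 + 3.4) / 6 = 12.5167
deviations (xᵢ − x̄): 7.1833, 4.1833, 4.3833, 2.2833, -8.9167, -9.1167
Σ(xᵢ − x̄)² = 256.1483 ⇒ m₂ = 256.1483/6 = 42.69139
Σ(xᵢ − x̄)³ = -926.6604 ⇒ m₃ = -926.6604/6 = -154.44341
m₂^(3/2) = 42.69139^(1.5) = 278.93976
g1 = m₃ / m₂^(3/2) = -154.44341 / 278.93976 ≈ -0.554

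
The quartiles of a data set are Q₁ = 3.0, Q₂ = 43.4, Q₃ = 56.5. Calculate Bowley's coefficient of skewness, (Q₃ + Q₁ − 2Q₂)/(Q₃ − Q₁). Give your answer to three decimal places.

numerator: Q₃ + Q₁ − 2Q₂ = 56.5 + 3.0 − 2×43.4 = -27.3000
denominator: Q₃ − Q₁ = 56.5 − 3.0 = 53.5000
Bowley skewness = -27.3000 / 53.5000 ≈ -0.510

-0.510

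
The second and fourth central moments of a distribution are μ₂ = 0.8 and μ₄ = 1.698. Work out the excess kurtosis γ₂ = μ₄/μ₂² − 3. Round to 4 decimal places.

μ₂² = 0.8² = 0.64000
μ₄/μ₂² = 1.698 / 0.64000 = 2.65312
γ₂ = 2.65312 − 3 ≈ -0.3469

-0.3469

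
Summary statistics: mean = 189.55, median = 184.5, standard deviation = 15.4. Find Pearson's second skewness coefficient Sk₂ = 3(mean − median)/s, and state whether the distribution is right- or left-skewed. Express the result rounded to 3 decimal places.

Sk₂ = 3(189.55 − 184.5) / 15.4 = 3 × 5.0500 / 15.4
    = 15.1500 / 15.4 ≈ 0.984
Sk₂ > 0 ⇒ mean > median ⇒ right-skewed (positive skew).

0.984, right-skewed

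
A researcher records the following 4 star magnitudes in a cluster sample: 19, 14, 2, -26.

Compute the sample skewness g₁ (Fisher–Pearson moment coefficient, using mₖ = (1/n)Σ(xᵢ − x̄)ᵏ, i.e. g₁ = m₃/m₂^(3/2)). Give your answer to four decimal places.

x̄ = (19 + 14 + 2 - 26) / 4 = 2.2500
deviations (xᵢ − x̄): 16.7500, 11.7500, -0.2500, -28.2500
Σ(xᵢ − x̄)² = 1216.7500 ⇒ m₂ = 1216.7500/4 = 304.18750
Σ(xᵢ − x̄)³ = -16223.6250 ⇒ m₃ = -16223.6250/4 = -4055.90625
m₂^(3/2) = 304.18750^(1.5) = 5305.32563
g₁ = m₃ / m₂^(3/2) = -4055.90625 / 5305.32563 ≈ -0.7645

-0.7645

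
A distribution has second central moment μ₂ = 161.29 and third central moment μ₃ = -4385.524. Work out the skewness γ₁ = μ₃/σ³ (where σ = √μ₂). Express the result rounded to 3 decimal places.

-2.141

σ = √μ₂ = √161.29 = 12.70000
σ³ = μ₂^(3/2) = 2048.38300
γ₁ = μ₃/σ³ = -4385.524 / 2048.38300 ≈ -2.141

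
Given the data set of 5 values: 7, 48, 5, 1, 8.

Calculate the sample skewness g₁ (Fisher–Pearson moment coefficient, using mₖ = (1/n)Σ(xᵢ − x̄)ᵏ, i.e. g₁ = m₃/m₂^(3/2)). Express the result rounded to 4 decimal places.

x̄ = (7 + 48 + 5 + 1 + 8) / 5 = 13.8000
deviations (xᵢ − x̄): -6.8000, 34.2000, -8.8000, -12.8000, -5.8000
Σ(xᵢ − x̄)² = 1490.8000 ⇒ m₂ = 1490.8000/5 = 298.16000
Σ(xᵢ − x̄)³ = 36713.5200 ⇒ m₃ = 36713.5200/5 = 7342.70400
m₂^(3/2) = 298.16000^(1.5) = 5148.42120
g₁ = m₃ / m₂^(3/2) = 7342.70400 / 5148.42120 ≈ 1.4262

1.4262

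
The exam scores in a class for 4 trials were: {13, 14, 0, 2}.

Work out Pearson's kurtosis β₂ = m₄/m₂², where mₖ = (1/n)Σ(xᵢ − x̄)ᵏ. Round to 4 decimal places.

x̄ = 7.2500
Σ(xᵢ − x̄)² = 158.7500 ⇒ m₂ = 39.68750
Σ(xᵢ − x̄)⁴ = 6691.5781 ⇒ m₄ = 1672.89453
m₂² = 1575.09766
β₂ = m₄/m₂² = 1672.89453 / 1575.09766 ≈ 1.0621

1.0621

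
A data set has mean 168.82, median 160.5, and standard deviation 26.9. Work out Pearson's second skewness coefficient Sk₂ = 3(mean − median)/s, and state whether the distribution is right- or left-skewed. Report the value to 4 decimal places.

Sk₂ = 3(168.82 − 160.5) / 26.9 = 3 × 8.3200 / 26.9
    = 24.9600 / 26.9 ≈ 0.9279
Sk₂ > 0 ⇒ mean > median ⇒ right-skewed (positive skew).

0.9279, right-skewed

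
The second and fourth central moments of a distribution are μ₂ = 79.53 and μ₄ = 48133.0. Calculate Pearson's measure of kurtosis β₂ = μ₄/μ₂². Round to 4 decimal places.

7.6099

μ₂² = 79.53² = 6325.02090
μ₄/μ₂² = 48133.0 / 6325.02090 = 7.60994
β₂ ≈ 7.6099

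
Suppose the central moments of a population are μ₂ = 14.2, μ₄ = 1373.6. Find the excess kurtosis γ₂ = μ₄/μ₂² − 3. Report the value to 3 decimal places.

3.812

μ₂² = 14.2² = 201.64000
μ₄/μ₂² = 1373.6 / 201.64000 = 6.81214
γ₂ = 6.81214 − 3 ≈ 3.812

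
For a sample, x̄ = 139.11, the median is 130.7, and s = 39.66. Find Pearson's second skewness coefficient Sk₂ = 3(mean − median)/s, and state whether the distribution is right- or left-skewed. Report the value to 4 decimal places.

0.6362, right-skewed

Sk₂ = 3(139.11 − 130.7) / 39.66 = 3 × 8.4100 / 39.66
    = 25.2300 / 39.66 ≈ 0.6362
Sk₂ > 0 ⇒ mean > median ⇒ right-skewed (positive skew).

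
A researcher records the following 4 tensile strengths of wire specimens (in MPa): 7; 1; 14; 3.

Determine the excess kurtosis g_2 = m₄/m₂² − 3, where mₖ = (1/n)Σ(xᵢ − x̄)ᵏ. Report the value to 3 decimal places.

-1.163

x̄ = 6.2500
Σ(xᵢ − x̄)² = 98.7500 ⇒ m₂ = 24.68750
Σ(xᵢ − x̄)⁴ = 4479.0781 ⇒ m₄ = 1119.76953
m₂² = 609.47266
g_2 = m₄/m₂² − 3 = 1.83728 − 3 ≈ -1.163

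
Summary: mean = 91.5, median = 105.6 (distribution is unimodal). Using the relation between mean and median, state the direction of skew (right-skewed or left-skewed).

left-skewed

mean − median = 91.5 − 105.6 = -14.1
mean < median ⇒ the longer tail is on the left ⇒ left-skewed (negatively skewed).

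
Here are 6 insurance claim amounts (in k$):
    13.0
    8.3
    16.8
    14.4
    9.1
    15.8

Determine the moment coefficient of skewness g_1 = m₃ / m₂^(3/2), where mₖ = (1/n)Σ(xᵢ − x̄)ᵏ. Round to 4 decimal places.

x̄ = (13.0 + 8.3 + 16.8 + 14.4 + 9.1 + 15.8) / 6 = 12.9000
deviations (xᵢ − x̄): 0.1000, -4.6000, 3.9000, 1.5000, -3.8000, 2.9000
Σ(xᵢ − x̄)² = 61.4800 ⇒ m₂ = 61.4800/6 = 10.24667
Σ(xᵢ − x̄)³ = -65.1240 ⇒ m₃ = -65.1240/6 = -10.85400
m₂^(3/2) = 10.24667^(1.5) = 32.80001
g_1 = m₃ / m₂^(3/2) = -10.85400 / 32.80001 ≈ -0.3309

-0.3309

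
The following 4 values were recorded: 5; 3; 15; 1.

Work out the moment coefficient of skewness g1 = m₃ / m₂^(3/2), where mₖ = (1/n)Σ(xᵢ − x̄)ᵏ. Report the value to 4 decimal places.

0.9221

x̄ = (5 + 3 + 15 + 1) / 4 = 6.0000
deviations (xᵢ − x̄): -1.0000, -3.0000, 9.0000, -5.0000
Σ(xᵢ − x̄)² = 116.0000 ⇒ m₂ = 116.0000/4 = 29.00000
Σ(xᵢ − x̄)³ = 576.0000 ⇒ m₃ = 576.0000/4 = 144.00000
m₂^(3/2) = 29.00000^(1.5) = 156.16978
g1 = m₃ / m₂^(3/2) = 144.00000 / 156.16978 ≈ 0.9221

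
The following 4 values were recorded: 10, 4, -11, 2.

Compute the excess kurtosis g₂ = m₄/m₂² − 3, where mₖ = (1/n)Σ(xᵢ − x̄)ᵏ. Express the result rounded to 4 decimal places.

-0.9358

x̄ = 1.2500
Σ(xᵢ − x̄)² = 234.7500 ⇒ m₂ = 58.68750
Σ(xᵢ − x̄)⁴ = 28438.0781 ⇒ m₄ = 7109.51953
m₂² = 3444.22266
g₂ = m₄/m₂² − 3 = 2.06419 − 3 ≈ -0.9358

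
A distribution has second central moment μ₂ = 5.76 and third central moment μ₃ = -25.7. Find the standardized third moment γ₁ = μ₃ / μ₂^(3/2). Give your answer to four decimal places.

σ = √μ₂ = √5.76 = 2.40000
σ³ = μ₂^(3/2) = 13.82400
γ₁ = μ₃/σ³ = -25.7 / 13.82400 ≈ -1.8591

-1.8591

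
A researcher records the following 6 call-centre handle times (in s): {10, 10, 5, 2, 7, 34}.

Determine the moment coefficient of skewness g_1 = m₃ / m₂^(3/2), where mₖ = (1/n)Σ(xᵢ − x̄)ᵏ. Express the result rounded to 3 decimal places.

1.504

x̄ = (10 + 10 + 5 + 2 + 7 + 34) / 6 = 11.3333
deviations (xᵢ − x̄): -1.3333, -1.3333, -6.3333, -9.3333, -4.3333, 22.6667
Σ(xᵢ − x̄)² = 663.3333 ⇒ m₂ = 663.3333/6 = 110.55556
Σ(xᵢ − x̄)³ = 10492.4444 ⇒ m₃ = 10492.4444/6 = 1748.74074
m₂^(3/2) = 110.55556^(1.5) = 1162.44083
g_1 = m₃ / m₂^(3/2) = 1748.74074 / 1162.44083 ≈ 1.504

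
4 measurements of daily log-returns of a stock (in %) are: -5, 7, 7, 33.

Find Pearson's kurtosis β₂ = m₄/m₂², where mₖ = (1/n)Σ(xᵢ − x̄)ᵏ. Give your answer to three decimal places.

x̄ = 10.5000
Σ(xᵢ − x̄)² = 771.0000 ⇒ m₂ = 192.75000
Σ(xᵢ − x̄)⁴ = 314309.2500 ⇒ m₄ = 78577.31250
m₂² = 37152.56250
β₂ = m₄/m₂² = 78577.31250 / 37152.56250 ≈ 2.115

2.115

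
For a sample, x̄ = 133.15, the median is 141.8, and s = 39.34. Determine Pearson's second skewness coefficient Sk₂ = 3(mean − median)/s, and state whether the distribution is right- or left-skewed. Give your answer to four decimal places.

-0.6596, left-skewed

Sk₂ = 3(133.15 − 141.8) / 39.34 = 3 × -8.6500 / 39.34
    = -25.9500 / 39.34 ≈ -0.6596
Sk₂ < 0 ⇒ mean < median ⇒ left-skewed (negative skew).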